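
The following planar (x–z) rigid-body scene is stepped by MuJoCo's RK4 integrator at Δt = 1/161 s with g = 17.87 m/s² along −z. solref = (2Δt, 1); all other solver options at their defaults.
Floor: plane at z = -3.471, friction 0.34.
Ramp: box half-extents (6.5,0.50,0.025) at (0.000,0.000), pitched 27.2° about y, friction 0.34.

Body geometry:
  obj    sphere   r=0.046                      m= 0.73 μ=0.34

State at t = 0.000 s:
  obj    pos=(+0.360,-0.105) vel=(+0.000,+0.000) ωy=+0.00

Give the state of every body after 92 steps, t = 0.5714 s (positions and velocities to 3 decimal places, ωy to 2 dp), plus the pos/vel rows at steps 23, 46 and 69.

State at t = 0.5714 s:
  obj    pos=(+1.207,-0.541) vel=(+2.965,-1.524) ωy=+72.45

Key-timestep trajectory:
   step    t(s)  obj.x    obj.z    obj.vx   obj.vz 
     23  0.1429   +0.413  -0.132  +0.741  -0.381
     46  0.2857   +0.572  -0.214  +1.483  -0.762
     69  0.4286   +0.837  -0.350  +2.224  -1.143


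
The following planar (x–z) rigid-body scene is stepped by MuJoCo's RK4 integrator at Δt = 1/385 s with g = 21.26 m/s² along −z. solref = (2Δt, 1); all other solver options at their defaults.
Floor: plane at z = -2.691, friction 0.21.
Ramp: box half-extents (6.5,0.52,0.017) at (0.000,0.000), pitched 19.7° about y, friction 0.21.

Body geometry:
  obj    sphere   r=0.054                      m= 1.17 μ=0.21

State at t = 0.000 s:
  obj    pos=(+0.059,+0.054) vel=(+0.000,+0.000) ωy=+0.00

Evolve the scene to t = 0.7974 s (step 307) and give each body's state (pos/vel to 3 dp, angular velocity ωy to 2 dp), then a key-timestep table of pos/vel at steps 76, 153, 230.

State at t = 0.7974 s:
  obj    pos=(+1.591,-0.494) vel=(+3.843,-1.376) ωy=+75.58

Key-timestep trajectory:
   step    t(s)  obj.x    obj.z    obj.vx   obj.vz 
     76  0.1974   +0.153  +0.021  +0.951  -0.341
    153  0.3974   +0.440  -0.082  +1.915  -0.686
    230  0.5974   +0.919  -0.254  +2.879  -1.031


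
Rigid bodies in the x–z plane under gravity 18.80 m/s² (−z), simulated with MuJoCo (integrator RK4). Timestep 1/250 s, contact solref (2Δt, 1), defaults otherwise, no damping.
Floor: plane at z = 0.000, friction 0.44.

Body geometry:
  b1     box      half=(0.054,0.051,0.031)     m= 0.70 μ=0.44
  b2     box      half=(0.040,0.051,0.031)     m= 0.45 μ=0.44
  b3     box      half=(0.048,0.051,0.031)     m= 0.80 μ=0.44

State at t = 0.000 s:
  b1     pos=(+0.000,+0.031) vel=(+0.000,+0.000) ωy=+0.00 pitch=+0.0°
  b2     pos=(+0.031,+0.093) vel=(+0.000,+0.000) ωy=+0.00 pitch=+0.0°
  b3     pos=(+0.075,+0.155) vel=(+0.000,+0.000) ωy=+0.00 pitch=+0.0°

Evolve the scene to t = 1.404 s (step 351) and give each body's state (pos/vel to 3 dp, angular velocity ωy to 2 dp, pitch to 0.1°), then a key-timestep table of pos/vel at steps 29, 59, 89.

State at t = 1.404 s:
  b1     pos=(+0.000,+0.031) vel=(+0.000,+0.000) ωy=+0.00 pitch=+0.0°
  b2     pos=(+0.029,+0.093) vel=(+0.000,+0.000) ωy=+0.00 pitch=+0.0°
  b3     pos=(+0.105,+0.048) vel=(+0.000,+0.000) ωy=+0.00 pitch=+90.0°

Key-timestep trajectory:
   step    t(s)  b1.x    b1.z    b1.vx   b1.vz   b2.x    b2.z    b2.vx   b2.vz   b3.x    b3.z    b3.vx   b3.vz 
     29  0.1160   +0.000  +0.031  +0.000  +0.000   +0.031  +0.093  -0.029  -0.021   +0.085  +0.152  +0.177  -0.116
     59  0.2360   +0.000  +0.031  +0.000  +0.000   +0.031  +0.093  +0.000  +0.000   +0.121  +0.060  +0.326  -1.797
     89  0.3560   +0.000  +0.031  +0.000  +0.000   +0.031  +0.093  -0.018  +0.010   +0.103  +0.048  -0.151  +0.114


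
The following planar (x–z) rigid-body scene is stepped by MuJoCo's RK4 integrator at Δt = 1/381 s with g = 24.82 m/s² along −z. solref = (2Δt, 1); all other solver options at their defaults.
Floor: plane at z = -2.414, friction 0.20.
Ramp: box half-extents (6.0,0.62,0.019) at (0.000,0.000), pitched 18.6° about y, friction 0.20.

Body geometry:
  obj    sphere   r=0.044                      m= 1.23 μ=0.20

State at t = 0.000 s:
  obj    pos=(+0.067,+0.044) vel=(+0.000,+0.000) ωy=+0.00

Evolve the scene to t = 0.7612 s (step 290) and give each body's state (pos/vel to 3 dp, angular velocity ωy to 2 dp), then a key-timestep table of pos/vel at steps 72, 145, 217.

State at t = 0.7612 s:
  obj    pos=(+1.620,-0.479) vel=(+4.079,-1.373) ωy=+97.81

Key-timestep trajectory:
   step    t(s)  obj.x    obj.z    obj.vx   obj.vz 
     72  0.1890   +0.163  +0.012  +1.013  -0.341
    145  0.3806   +0.455  -0.087  +2.040  -0.686
    217  0.5696   +0.936  -0.249  +3.053  -1.027


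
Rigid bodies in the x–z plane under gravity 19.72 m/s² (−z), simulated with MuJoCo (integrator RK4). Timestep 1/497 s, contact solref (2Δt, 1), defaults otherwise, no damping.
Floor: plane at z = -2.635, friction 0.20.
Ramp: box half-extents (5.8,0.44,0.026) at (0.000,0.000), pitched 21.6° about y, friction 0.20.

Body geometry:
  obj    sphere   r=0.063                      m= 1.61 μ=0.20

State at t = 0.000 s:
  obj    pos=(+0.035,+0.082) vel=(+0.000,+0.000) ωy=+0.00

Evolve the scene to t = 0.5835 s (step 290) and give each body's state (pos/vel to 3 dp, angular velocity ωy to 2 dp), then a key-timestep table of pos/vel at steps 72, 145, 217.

State at t = 0.5835 s:
  obj    pos=(+0.856,-0.243) vel=(+2.813,-1.114) ωy=+48.02

Key-timestep trajectory:
   step    t(s)  obj.x    obj.z    obj.vx   obj.vz 
     72  0.1449   +0.086  +0.062  +0.699  -0.277
    145  0.2918   +0.240  +0.001  +1.407  -0.557
    217  0.4366   +0.495  -0.100  +2.105  -0.833


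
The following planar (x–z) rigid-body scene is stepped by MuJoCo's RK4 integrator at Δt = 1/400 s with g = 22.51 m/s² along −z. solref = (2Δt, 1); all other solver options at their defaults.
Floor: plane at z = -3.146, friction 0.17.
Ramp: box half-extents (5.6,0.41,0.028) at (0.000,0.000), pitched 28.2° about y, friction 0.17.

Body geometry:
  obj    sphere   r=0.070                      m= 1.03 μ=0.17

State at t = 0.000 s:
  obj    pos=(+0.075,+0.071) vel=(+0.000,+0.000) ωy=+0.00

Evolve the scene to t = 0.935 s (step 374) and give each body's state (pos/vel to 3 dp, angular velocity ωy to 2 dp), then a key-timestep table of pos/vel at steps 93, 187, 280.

State at t = 0.935 s:
  obj    pos=(+3.002,-1.499) vel=(+6.261,-3.357) ωy=+101.47

Key-timestep trajectory:
   step    t(s)  obj.x    obj.z    obj.vx   obj.vz 
     93  0.2325   +0.256  -0.026  +1.557  -0.835
    187  0.4675   +0.807  -0.321  +3.131  -1.679
    280  0.7000   +1.716  -0.809  +4.688  -2.513


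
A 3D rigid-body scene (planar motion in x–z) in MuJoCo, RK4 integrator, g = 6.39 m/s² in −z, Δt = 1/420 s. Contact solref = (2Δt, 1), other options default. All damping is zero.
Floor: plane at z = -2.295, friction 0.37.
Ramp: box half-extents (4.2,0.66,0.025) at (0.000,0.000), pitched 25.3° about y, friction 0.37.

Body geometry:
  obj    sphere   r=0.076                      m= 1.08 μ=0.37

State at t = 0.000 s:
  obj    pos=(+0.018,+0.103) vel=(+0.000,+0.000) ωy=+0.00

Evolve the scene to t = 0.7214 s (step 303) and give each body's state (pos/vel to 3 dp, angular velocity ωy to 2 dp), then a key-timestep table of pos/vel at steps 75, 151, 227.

State at t = 0.7214 s:
  obj    pos=(+0.477,-0.114) vel=(+1.272,-0.601) ωy=+18.51

Key-timestep trajectory:
   step    t(s)  obj.x    obj.z    obj.vx   obj.vz 
     75  0.1786   +0.046  +0.090  +0.315  -0.149
    151  0.3595   +0.132  +0.049  +0.634  -0.300
    227  0.5405   +0.276  -0.019  +0.953  -0.451


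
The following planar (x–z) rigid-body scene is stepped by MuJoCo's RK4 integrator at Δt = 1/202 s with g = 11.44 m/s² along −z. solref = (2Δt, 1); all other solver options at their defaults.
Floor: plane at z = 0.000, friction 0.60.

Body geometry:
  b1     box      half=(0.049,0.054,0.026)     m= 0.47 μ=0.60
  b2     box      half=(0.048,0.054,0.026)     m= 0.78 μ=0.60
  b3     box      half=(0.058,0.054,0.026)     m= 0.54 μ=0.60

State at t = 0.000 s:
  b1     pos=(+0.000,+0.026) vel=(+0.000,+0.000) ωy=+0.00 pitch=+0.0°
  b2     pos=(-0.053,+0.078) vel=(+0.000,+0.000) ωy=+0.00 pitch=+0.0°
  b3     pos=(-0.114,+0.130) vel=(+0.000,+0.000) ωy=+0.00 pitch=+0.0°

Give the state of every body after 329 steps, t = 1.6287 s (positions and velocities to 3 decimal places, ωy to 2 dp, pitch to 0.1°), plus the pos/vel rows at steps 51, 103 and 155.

State at t = 1.6287 s:
  b1     pos=(+0.000,+0.026) vel=(+0.000,+0.000) ωy=+0.00 pitch=+0.0°
  b2     pos=(-0.097,+0.048) vel=(+0.000,+0.000) ωy=+0.00 pitch=-90.0°
  b3     pos=(-0.206,+0.058) vel=(+0.000,+0.000) ωy=+0.00 pitch=-90.0°

Key-timestep trajectory:
   step    t(s)  b1.x    b1.z    b1.vx   b1.vz   b2.x    b2.z    b2.vx   b2.vz   b3.x    b3.z    b3.vx   b3.vz 
     51  0.2525   +0.000  +0.026  +0.000  +0.000   -0.088  +0.052  -0.127  -0.038   -0.164  +0.061  -0.114  +0.030
    103  0.5099   +0.000  +0.026  +0.000  +0.000   -0.097  +0.048  -0.005  +0.003   -0.199  +0.060  -0.241  -0.072
    155  0.7673   +0.000  +0.026  +0.000  +0.000   -0.097  +0.048  +0.000  +0.000   -0.202  +0.059  +0.004  +0.006


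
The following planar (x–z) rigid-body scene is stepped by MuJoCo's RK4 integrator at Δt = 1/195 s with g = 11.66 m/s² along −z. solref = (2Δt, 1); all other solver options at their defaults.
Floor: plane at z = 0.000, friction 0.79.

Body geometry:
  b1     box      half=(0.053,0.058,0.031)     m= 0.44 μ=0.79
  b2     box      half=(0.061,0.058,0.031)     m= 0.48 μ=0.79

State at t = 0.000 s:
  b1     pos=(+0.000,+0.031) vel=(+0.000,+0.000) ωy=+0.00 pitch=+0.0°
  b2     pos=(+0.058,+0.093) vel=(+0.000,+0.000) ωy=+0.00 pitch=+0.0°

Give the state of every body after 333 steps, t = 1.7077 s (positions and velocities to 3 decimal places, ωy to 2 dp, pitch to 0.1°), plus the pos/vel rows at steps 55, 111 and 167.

State at t = 1.7077 s:
  b1     pos=(+0.000,+0.031) vel=(+0.000,+0.000) ωy=+0.00 pitch=+0.0°
  b2     pos=(+0.115,+0.061) vel=(+0.000,+0.000) ωy=+0.00 pitch=+90.0°

Key-timestep trajectory:
   step    t(s)  b1.x    b1.z    b1.vx   b1.vz   b2.x    b2.z    b2.vx   b2.vz 
     55  0.2821   +0.000  +0.031  +0.000  +0.000   +0.101  +0.066  +0.389  -0.083
    111  0.5692   +0.000  +0.031  +0.000  +0.000   +0.135  +0.067  -0.087  -0.015
    167  0.8564   +0.000  +0.031  +0.000  +0.000   +0.118  +0.062  +0.090  +0.075


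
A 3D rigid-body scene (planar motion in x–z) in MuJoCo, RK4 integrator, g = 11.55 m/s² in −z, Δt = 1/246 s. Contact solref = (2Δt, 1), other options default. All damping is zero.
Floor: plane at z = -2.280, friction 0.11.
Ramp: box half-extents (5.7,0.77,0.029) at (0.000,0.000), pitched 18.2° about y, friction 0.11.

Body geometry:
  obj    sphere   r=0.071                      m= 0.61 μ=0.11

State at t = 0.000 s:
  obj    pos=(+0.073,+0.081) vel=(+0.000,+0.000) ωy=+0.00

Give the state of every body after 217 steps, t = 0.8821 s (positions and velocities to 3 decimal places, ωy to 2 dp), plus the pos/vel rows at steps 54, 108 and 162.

State at t = 0.8821 s:
  obj    pos=(+1.026,-0.232) vel=(+2.159,-0.710) ωy=+32.01

Key-timestep trajectory:
   step    t(s)  obj.x    obj.z    obj.vx   obj.vz 
     54  0.2195   +0.132  +0.062  +0.538  -0.177
    108  0.4390   +0.309  +0.004  +1.075  -0.353
    162  0.6585   +0.604  -0.093  +1.612  -0.530


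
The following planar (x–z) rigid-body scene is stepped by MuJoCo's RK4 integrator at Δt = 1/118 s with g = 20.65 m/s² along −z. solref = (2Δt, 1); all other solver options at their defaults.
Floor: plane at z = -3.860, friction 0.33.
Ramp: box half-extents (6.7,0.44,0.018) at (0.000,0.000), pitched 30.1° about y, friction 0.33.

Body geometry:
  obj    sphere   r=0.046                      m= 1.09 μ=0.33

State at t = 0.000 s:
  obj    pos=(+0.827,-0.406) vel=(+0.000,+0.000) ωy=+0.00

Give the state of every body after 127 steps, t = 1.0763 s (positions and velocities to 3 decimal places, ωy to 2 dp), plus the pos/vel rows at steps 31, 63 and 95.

State at t = 1.0763 s:
  obj    pos=(+4.533,-2.554) vel=(+6.887,-3.992) ωy=+173.05

Key-timestep trajectory:
   step    t(s)  obj.x    obj.z    obj.vx   obj.vz 
     31  0.2627   +1.048  -0.534  +1.681  -0.975
     63  0.5339   +1.739  -0.934  +3.417  -1.980
     95  0.8051   +2.901  -1.608  +5.152  -2.986


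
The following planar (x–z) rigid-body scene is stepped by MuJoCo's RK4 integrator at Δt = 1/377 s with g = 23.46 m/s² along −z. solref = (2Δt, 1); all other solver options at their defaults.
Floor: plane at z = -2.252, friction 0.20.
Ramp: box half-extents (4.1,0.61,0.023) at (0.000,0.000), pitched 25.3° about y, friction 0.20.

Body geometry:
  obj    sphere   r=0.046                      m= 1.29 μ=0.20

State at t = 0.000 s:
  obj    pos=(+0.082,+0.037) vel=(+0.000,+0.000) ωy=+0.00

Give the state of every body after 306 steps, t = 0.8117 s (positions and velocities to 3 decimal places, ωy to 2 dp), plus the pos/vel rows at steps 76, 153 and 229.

State at t = 0.8117 s:
  obj    pos=(+2.215,-0.971) vel=(+5.255,-2.484) ωy=+126.34

Key-timestep trajectory:
   step    t(s)  obj.x    obj.z    obj.vx   obj.vz 
     76  0.2016   +0.214  -0.025  +1.305  -0.617
    153  0.4058   +0.615  -0.215  +2.628  -1.242
    229  0.6074   +1.277  -0.527  +3.933  -1.859


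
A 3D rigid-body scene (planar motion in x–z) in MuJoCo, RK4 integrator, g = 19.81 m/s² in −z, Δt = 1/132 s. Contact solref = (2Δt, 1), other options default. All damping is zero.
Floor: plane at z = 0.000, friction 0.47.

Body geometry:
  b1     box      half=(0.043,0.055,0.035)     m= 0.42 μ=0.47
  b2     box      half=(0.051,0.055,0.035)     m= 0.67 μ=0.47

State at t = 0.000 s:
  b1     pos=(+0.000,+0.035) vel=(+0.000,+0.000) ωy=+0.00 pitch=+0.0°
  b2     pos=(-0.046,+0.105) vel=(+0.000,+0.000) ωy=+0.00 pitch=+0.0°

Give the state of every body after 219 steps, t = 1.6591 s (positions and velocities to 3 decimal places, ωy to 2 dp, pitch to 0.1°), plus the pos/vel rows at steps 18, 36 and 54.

State at t = 1.6591 s:
  b1     pos=(+0.000,+0.035) vel=(+0.000,+0.000) ωy=+0.00 pitch=+0.0°
  b2     pos=(-0.095,+0.051) vel=(+0.000,+0.000) ωy=+0.00 pitch=-90.0°

Key-timestep trajectory:
   step    t(s)  b1.x    b1.z    b1.vx   b1.vz   b2.x    b2.z    b2.vx   b2.vz 
     18  0.1364   +0.000  +0.035  +0.001  +0.000   -0.057  +0.102  -0.218  -0.101
     36  0.2727   +0.000  +0.035  +0.000  +0.000   -0.104  +0.053  -0.131  +0.196
     54  0.4091   +0.000  +0.035  +0.000  +0.000   -0.091  +0.052  -0.071  +0.017


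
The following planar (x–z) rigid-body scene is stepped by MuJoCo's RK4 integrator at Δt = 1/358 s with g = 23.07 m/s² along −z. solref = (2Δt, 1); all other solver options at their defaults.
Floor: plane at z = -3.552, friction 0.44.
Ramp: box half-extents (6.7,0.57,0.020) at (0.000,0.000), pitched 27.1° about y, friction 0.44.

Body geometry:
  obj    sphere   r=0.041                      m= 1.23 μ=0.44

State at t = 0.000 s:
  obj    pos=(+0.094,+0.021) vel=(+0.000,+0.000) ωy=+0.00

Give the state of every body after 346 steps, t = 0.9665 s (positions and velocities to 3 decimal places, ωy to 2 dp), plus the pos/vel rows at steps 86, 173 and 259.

State at t = 0.9665 s:
  obj    pos=(+3.215,-1.577) vel=(+6.458,-3.305) ωy=+176.94

Key-timestep trajectory:
   step    t(s)  obj.x    obj.z    obj.vx   obj.vz 
     86  0.2402   +0.287  -0.078  +1.605  -0.822
    173  0.4832   +0.874  -0.379  +3.229  -1.652
    259  0.7235   +1.843  -0.874  +4.834  -2.474


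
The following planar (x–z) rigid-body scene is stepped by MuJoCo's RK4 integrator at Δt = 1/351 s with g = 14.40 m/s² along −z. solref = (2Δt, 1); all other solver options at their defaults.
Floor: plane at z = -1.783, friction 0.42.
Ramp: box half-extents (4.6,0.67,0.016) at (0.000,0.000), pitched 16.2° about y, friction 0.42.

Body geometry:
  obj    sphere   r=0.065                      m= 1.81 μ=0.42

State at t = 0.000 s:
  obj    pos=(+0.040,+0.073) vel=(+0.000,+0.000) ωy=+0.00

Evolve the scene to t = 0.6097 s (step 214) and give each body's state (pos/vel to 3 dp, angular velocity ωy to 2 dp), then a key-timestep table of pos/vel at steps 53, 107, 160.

State at t = 0.6097 s:
  obj    pos=(+0.552,-0.076) vel=(+1.680,-0.488) ωy=+26.91

Key-timestep trajectory:
   step    t(s)  obj.x    obj.z    obj.vx   obj.vz 
     53  0.1510   +0.071  +0.064  +0.416  -0.121
    107  0.3048   +0.168  +0.036  +0.840  -0.244
    160  0.4558   +0.326  -0.010  +1.256  -0.365


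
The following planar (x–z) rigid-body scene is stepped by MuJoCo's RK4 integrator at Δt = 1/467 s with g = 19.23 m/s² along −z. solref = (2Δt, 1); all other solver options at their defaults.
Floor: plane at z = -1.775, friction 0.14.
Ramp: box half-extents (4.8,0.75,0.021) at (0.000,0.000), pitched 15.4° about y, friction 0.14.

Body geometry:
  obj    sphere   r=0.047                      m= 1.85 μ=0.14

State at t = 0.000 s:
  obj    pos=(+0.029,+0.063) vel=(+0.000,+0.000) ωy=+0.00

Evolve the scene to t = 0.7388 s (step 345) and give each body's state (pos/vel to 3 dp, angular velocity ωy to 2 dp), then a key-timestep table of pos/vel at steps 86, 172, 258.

State at t = 0.7388 s:
  obj    pos=(+0.989,-0.202) vel=(+2.598,-0.716) ωy=+57.33

Key-timestep trajectory:
   step    t(s)  obj.x    obj.z    obj.vx   obj.vz 
     86  0.1842   +0.089  +0.046  +0.648  -0.178
    172  0.3683   +0.267  -0.003  +1.295  -0.357
    258  0.5525   +0.566  -0.085  +1.943  -0.535


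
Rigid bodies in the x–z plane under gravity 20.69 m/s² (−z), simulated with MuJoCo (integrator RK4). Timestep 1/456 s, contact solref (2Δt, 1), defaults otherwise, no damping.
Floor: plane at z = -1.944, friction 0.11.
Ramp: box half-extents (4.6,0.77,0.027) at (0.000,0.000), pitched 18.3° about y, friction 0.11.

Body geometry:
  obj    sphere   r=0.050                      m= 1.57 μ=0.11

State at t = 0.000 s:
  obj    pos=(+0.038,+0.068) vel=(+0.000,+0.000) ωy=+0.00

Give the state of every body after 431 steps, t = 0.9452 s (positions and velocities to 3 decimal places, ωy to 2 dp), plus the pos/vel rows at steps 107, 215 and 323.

State at t = 0.9452 s:
  obj    pos=(+2.006,-0.582) vel=(+4.164,-1.377) ωy=+87.71

Key-timestep trajectory:
   step    t(s)  obj.x    obj.z    obj.vx   obj.vz 
    107  0.2346   +0.159  +0.028  +1.034  -0.342
    215  0.4715   +0.528  -0.093  +2.077  -0.687
    323  0.7083   +1.144  -0.297  +3.121  -1.032


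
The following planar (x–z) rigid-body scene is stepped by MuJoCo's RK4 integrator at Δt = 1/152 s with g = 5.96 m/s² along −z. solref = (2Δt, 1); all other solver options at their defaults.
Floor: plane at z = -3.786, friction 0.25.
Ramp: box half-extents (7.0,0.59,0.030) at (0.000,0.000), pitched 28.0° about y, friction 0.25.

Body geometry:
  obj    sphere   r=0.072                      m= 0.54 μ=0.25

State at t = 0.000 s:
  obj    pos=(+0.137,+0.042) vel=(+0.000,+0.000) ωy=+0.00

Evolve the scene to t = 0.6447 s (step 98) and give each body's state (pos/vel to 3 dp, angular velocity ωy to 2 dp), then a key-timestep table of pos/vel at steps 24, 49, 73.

State at t = 0.6447 s:
  obj    pos=(+0.504,-0.153) vel=(+1.138,-0.605) ωy=+17.89

Key-timestep trajectory:
   step    t(s)  obj.x    obj.z    obj.vx   obj.vz 
     24  0.1579   +0.159  +0.031  +0.279  -0.148
     49  0.3224   +0.229  -0.006  +0.569  -0.303
     73  0.4803   +0.341  -0.066  +0.848  -0.451


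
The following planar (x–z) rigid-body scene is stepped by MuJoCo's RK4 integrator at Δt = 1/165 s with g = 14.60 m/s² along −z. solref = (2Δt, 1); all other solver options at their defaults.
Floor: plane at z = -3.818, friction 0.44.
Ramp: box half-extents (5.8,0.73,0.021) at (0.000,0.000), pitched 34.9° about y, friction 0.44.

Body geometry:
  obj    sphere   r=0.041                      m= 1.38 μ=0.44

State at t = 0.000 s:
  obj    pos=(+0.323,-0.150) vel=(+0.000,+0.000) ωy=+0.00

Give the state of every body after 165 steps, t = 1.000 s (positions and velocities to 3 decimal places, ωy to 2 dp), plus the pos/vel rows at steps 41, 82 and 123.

State at t = 1.000 s:
  obj    pos=(+2.770,-1.857) vel=(+4.893,-3.414) ωy=+145.51

Key-timestep trajectory:
   step    t(s)  obj.x    obj.z    obj.vx   obj.vz 
     41  0.2485   +0.474  -0.255  +1.216  -0.848
     82  0.4970   +0.927  -0.571  +2.432  -1.697
    123  0.7455   +1.683  -1.098  +3.648  -2.545


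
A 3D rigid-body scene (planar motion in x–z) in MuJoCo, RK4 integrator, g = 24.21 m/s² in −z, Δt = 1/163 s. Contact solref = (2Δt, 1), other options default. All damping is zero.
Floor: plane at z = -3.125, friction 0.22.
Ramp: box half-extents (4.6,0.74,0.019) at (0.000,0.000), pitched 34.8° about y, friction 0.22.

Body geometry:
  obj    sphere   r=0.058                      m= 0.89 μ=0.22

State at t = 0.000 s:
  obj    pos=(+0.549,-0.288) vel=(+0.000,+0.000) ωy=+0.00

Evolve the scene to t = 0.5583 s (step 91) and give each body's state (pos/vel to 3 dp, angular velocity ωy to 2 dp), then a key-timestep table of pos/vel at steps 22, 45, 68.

State at t = 0.5583 s:
  obj    pos=(+1.813,-1.166) vel=(+4.525,-3.145) ωy=+94.93

Key-timestep trajectory:
   step    t(s)  obj.x    obj.z    obj.vx   obj.vz 
     22  0.1350   +0.623  -0.339  +1.095  -0.761
     45  0.2761   +0.858  -0.503  +2.238  -1.556
     68  0.4172   +1.255  -0.778  +3.382  -2.351


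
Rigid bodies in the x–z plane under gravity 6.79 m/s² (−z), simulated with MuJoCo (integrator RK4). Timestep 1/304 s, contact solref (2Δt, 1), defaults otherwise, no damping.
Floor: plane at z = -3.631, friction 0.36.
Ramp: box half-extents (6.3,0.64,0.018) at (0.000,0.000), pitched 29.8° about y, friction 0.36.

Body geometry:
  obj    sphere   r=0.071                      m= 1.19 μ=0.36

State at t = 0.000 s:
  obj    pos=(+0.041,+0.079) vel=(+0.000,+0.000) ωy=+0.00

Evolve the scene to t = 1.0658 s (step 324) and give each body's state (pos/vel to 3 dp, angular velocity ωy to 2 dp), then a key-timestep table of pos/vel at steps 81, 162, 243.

State at t = 1.0658 s:
  obj    pos=(+1.229,-0.601) vel=(+2.229,-1.277) ωy=+36.18

Key-timestep trajectory:
   step    t(s)  obj.x    obj.z    obj.vx   obj.vz 
     81  0.2664   +0.115  +0.037  +0.557  -0.319
    162  0.5329   +0.338  -0.091  +1.115  -0.638
    243  0.7993   +0.709  -0.304  +1.672  -0.958


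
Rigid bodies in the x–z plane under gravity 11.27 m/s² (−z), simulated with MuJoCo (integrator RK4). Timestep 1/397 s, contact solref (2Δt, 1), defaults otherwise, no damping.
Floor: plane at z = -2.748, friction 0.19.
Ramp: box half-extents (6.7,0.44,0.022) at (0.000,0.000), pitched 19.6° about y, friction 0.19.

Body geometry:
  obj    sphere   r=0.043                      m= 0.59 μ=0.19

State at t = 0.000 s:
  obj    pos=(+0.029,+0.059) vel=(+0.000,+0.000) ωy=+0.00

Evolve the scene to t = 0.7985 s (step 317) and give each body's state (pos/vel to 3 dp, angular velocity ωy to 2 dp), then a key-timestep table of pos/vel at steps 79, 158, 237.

State at t = 0.7985 s:
  obj    pos=(+0.840,-0.230) vel=(+2.031,-0.723) ωy=+50.14

Key-timestep trajectory:
   step    t(s)  obj.x    obj.z    obj.vx   obj.vz 
     79  0.1990   +0.079  +0.041  +0.506  -0.180
    158  0.3980   +0.230  -0.013  +1.012  -0.361
    237  0.5970   +0.482  -0.103  +1.519  -0.541


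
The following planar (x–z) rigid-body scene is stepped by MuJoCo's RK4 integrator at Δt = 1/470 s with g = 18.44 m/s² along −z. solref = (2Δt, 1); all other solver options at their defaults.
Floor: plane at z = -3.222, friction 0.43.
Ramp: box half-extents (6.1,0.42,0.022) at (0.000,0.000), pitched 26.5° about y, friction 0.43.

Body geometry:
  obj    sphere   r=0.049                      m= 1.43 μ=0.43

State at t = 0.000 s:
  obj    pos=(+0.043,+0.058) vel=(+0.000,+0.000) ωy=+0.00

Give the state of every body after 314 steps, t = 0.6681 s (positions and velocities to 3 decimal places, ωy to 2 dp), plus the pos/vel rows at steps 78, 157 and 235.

State at t = 0.6681 s:
  obj    pos=(+1.217,-0.527) vel=(+3.514,-1.752) ωy=+80.12

Key-timestep trajectory:
   step    t(s)  obj.x    obj.z    obj.vx   obj.vz 
     78  0.1660   +0.115  +0.022  +0.873  -0.435
    157  0.3340   +0.336  -0.088  +1.757  -0.876
    235  0.5000   +0.700  -0.270  +2.630  -1.311


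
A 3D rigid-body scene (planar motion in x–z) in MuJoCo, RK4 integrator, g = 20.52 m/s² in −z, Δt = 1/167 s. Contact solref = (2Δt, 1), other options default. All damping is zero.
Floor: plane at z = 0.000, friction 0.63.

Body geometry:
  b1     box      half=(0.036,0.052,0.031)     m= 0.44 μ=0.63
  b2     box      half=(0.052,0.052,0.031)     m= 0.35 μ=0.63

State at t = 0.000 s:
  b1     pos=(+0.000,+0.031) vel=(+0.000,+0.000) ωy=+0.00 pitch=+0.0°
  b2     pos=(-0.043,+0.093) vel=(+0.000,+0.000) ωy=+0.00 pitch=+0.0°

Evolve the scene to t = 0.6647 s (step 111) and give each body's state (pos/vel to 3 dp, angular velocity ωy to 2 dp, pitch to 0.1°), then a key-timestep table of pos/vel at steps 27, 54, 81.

State at t = 0.6647 s:
  b1     pos=(+0.000,+0.031) vel=(+0.000,+0.000) ωy=+0.00 pitch=+0.0°
  b2     pos=(-0.177,+0.031) vel=(+0.000,+0.000) ωy=+0.01 pitch=+180.0°

Key-timestep trajectory:
   step    t(s)  b1.x    b1.z    b1.vx   b1.vz   b2.x    b2.z    b2.vx   b2.vz 
     27  0.1617   +0.000  +0.031  +0.000  +0.000   -0.074  +0.056  -0.495  -0.406
     54  0.3234   +0.000  +0.031  +0.000  +0.000   -0.120  +0.060  -0.091  +0.003
     81  0.4850   +0.000  +0.031  +0.000  +0.000   -0.146  +0.056  -0.363  -0.143


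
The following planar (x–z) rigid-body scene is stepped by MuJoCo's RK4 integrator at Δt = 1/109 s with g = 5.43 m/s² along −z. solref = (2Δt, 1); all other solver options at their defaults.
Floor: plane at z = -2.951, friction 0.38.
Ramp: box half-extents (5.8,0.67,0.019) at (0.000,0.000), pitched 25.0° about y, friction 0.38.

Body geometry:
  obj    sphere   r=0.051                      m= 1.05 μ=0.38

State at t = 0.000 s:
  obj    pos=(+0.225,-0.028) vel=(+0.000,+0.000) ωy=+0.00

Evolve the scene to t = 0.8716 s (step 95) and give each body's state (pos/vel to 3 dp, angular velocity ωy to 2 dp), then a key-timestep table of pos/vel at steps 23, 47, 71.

State at t = 0.8716 s:
  obj    pos=(+0.789,-0.291) vel=(+1.295,-0.604) ωy=+28.00

Key-timestep trajectory:
   step    t(s)  obj.x    obj.z    obj.vx   obj.vz 
     23  0.2110   +0.258  -0.043  +0.314  -0.146
     47  0.4312   +0.363  -0.092  +0.641  -0.299
     71  0.6514   +0.540  -0.175  +0.968  -0.451


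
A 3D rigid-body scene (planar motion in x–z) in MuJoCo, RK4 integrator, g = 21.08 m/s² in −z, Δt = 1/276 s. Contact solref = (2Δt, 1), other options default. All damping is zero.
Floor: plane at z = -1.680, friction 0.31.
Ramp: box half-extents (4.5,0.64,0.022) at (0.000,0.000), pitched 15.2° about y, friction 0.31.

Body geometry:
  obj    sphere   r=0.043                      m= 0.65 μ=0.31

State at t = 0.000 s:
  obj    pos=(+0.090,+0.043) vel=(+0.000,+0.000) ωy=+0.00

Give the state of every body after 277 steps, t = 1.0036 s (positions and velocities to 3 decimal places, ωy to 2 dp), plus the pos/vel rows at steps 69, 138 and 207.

State at t = 1.0036 s:
  obj    pos=(+2.009,-0.478) vel=(+3.823,-1.039) ωy=+92.13

Key-timestep trajectory:
   step    t(s)  obj.x    obj.z    obj.vx   obj.vz 
     69  0.2500   +0.209  +0.011  +0.953  -0.259
    138  0.5000   +0.566  -0.086  +1.905  -0.518
    207  0.7500   +1.162  -0.248  +2.857  -0.776


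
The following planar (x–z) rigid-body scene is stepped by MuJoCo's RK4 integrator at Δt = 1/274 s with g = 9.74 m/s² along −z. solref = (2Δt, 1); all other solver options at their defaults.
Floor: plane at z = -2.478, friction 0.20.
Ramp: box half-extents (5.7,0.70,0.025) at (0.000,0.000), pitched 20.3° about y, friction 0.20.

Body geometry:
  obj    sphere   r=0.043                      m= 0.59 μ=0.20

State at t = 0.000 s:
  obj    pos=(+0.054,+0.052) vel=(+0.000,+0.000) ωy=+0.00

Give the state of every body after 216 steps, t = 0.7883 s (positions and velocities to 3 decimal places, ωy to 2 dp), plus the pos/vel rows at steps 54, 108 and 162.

State at t = 0.7883 s:
  obj    pos=(+0.758,-0.208) vel=(+1.785,-0.660) ωy=+44.24

Key-timestep trajectory:
   step    t(s)  obj.x    obj.z    obj.vx   obj.vz 
     54  0.1971   +0.098  +0.036  +0.446  -0.165
    108  0.3942   +0.230  -0.013  +0.892  -0.330
    162  0.5912   +0.450  -0.094  +1.338  -0.495


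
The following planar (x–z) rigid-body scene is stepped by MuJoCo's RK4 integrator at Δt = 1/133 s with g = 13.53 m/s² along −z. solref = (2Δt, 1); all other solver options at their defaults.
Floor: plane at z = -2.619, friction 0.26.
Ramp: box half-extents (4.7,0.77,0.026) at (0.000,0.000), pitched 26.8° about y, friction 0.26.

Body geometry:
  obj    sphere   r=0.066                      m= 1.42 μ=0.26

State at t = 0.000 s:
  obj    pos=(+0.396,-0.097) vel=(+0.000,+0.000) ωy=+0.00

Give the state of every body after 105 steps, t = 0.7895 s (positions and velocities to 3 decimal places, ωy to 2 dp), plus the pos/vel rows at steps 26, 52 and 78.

State at t = 0.7895 s:
  obj    pos=(+1.608,-0.709) vel=(+3.071,-1.551) ωy=+52.10

Key-timestep trajectory:
   step    t(s)  obj.x    obj.z    obj.vx   obj.vz 
     26  0.1955   +0.470  -0.135  +0.761  -0.384
     52  0.3910   +0.693  -0.247  +1.521  -0.768
     78  0.5865   +1.065  -0.435  +2.281  -1.152


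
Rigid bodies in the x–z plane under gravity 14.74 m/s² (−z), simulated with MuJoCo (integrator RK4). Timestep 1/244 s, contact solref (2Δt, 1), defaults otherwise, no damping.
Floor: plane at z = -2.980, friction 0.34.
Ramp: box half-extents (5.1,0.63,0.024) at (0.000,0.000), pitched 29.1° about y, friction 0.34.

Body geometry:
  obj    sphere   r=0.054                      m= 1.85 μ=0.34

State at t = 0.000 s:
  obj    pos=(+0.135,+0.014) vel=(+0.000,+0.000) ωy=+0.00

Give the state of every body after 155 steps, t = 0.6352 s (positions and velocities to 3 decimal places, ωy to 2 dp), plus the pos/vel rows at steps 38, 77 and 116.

State at t = 0.6352 s:
  obj    pos=(+1.038,-0.488) vel=(+2.842,-1.582) ωy=+60.22

Key-timestep trajectory:
   step    t(s)  obj.x    obj.z    obj.vx   obj.vz 
     38  0.1557   +0.189  -0.016  +0.697  -0.388
     77  0.3156   +0.358  -0.110  +1.412  -0.786
    116  0.4754   +0.641  -0.267  +2.127  -1.184


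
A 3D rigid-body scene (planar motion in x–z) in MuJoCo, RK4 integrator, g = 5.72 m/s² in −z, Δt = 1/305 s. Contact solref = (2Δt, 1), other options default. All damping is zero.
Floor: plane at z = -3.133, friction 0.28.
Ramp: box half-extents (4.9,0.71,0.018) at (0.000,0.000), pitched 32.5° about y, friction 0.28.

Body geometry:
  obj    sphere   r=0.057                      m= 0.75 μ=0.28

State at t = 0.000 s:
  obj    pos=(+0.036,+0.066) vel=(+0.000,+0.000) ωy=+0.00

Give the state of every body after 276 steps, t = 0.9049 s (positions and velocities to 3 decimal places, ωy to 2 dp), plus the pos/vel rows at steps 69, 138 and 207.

State at t = 0.9049 s:
  obj    pos=(+0.794,-0.417) vel=(+1.676,-1.067) ωy=+34.85

Key-timestep trajectory:
   step    t(s)  obj.x    obj.z    obj.vx   obj.vz 
     69  0.2262   +0.083  +0.036  +0.419  -0.267
    138  0.4525   +0.226  -0.055  +0.838  -0.534
    207  0.6787   +0.462  -0.206  +1.257  -0.801


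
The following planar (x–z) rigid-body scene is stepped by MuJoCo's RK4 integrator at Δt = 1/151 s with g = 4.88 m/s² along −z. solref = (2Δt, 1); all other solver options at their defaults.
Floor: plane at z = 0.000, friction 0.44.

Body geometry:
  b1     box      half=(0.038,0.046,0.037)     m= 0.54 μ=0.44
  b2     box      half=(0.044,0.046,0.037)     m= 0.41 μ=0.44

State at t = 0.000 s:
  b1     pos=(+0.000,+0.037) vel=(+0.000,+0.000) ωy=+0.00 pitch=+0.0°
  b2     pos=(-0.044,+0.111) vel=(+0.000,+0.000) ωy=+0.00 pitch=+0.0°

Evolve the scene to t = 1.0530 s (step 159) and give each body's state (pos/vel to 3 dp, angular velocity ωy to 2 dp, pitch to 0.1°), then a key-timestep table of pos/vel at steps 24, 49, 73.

State at t = 1.0530 s:
  b1     pos=(+0.000,+0.037) vel=(+0.000,+0.000) ωy=+0.00 pitch=+0.0°
  b2     pos=(-0.090,+0.044) vel=(+0.000,+0.000) ωy=+0.00 pitch=-90.0°

Key-timestep trajectory:
   step    t(s)  b1.x    b1.z    b1.vx   b1.vz   b2.x    b2.z    b2.vx   b2.vz 
     24  0.1589   +0.000  +0.037  +0.000  +0.000   -0.050  +0.109  -0.088  -0.029
     49  0.3245   +0.000  +0.037  +0.000  +0.000   -0.075  +0.085  -0.187  -0.406
     73  0.4834   +0.000  +0.037  +0.000  +0.000   -0.094  +0.047  +0.017  -0.011


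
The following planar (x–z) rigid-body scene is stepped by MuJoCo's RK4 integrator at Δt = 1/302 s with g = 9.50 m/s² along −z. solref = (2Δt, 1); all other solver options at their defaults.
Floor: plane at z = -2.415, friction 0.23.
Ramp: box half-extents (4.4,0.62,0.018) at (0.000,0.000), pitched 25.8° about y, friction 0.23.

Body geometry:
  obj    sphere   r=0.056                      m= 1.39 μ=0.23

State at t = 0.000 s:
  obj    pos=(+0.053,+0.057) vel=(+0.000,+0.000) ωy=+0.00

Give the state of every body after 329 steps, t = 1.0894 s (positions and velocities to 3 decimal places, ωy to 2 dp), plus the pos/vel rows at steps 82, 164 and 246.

State at t = 1.0894 s:
  obj    pos=(+1.631,-0.706) vel=(+2.897,-1.400) ωy=+57.45

Key-timestep trajectory:
   step    t(s)  obj.x    obj.z    obj.vx   obj.vz 
     82  0.2715   +0.151  +0.009  +0.722  -0.349
    164  0.5430   +0.445  -0.133  +1.444  -0.698
    246  0.8146   +0.935  -0.370  +2.166  -1.047


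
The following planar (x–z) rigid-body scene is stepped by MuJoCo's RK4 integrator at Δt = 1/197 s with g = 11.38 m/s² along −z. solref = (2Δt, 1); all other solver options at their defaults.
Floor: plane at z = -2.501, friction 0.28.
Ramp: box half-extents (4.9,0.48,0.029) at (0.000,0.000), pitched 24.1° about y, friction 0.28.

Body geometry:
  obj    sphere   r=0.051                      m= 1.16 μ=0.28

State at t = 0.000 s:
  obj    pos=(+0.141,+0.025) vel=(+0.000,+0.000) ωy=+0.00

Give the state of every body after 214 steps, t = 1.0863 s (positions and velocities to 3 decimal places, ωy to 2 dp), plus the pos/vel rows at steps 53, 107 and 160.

State at t = 1.0863 s:
  obj    pos=(+1.929,-0.775) vel=(+3.291,-1.472) ωy=+70.69

Key-timestep trajectory:
   step    t(s)  obj.x    obj.z    obj.vx   obj.vz 
     53  0.2690   +0.251  -0.024  +0.815  -0.365
    107  0.5431   +0.588  -0.175  +1.646  -0.736
    160  0.8122   +1.140  -0.422  +2.461  -1.101


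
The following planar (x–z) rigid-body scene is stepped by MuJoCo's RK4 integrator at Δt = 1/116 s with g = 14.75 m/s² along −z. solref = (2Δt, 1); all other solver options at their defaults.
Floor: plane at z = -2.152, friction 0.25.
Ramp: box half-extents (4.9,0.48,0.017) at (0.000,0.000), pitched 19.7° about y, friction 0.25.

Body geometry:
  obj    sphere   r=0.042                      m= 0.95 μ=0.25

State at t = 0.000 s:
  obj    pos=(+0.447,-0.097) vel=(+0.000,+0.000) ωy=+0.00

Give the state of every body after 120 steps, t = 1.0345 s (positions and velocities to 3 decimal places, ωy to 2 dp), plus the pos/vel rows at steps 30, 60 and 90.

State at t = 1.0345 s:
  obj    pos=(+2.236,-0.738) vel=(+3.459,-1.238) ωy=+87.45

Key-timestep trajectory:
   step    t(s)  obj.x    obj.z    obj.vx   obj.vz 
     30  0.2586   +0.559  -0.137  +0.865  -0.310
     60  0.5172   +0.894  -0.258  +1.729  -0.619
     90  0.7759   +1.453  -0.458  +2.594  -0.929


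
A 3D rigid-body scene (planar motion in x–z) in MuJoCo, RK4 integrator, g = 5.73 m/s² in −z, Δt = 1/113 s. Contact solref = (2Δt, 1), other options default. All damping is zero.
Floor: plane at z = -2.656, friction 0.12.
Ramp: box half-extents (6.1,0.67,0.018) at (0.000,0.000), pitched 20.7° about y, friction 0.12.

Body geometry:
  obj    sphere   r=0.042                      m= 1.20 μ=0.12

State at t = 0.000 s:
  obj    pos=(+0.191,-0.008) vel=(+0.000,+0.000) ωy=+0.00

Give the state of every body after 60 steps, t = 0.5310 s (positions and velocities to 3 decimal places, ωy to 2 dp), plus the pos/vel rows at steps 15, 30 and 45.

State at t = 0.5310 s:
  obj    pos=(+0.382,-0.080) vel=(+0.719,-0.272) ωy=+18.27

Key-timestep trajectory:
   step    t(s)  obj.x    obj.z    obj.vx   obj.vz 
     15  0.1327   +0.203  -0.013  +0.180  -0.068
     30  0.2655   +0.239  -0.026  +0.360  -0.136
     45  0.3982   +0.298  -0.049  +0.539  -0.204


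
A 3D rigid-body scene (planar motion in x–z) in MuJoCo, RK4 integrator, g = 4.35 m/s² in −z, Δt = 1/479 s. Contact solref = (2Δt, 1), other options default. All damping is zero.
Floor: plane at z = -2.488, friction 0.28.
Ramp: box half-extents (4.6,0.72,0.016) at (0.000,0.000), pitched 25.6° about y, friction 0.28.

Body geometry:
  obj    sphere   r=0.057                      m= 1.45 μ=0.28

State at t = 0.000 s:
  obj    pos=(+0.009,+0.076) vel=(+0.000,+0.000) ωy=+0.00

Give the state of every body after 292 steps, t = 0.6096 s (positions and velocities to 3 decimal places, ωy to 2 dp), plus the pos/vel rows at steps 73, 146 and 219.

State at t = 0.6096 s:
  obj    pos=(+0.234,-0.031) vel=(+0.738,-0.354) ωy=+14.36

Key-timestep trajectory:
   step    t(s)  obj.x    obj.z    obj.vx   obj.vz 
     73  0.1524   +0.023  +0.070  +0.185  -0.088
    146  0.3048   +0.066  +0.050  +0.369  -0.177
    219  0.4572   +0.136  +0.016  +0.554  -0.265


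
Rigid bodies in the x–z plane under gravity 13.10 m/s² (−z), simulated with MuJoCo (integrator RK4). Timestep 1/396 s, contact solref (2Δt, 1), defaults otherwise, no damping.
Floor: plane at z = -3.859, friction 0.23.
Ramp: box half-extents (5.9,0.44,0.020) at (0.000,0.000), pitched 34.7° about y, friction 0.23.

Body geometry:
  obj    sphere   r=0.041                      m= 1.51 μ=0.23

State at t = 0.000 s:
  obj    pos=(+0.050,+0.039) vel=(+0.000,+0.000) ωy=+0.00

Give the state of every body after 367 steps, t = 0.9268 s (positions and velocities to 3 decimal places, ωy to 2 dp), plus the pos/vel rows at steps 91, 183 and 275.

State at t = 0.9268 s:
  obj    pos=(+1.931,-1.263) vel=(+4.059,-2.811) ωy=+120.39

Key-timestep trajectory:
   step    t(s)  obj.x    obj.z    obj.vx   obj.vz 
     91  0.2298   +0.166  -0.041  +1.007  -0.697
    183  0.4621   +0.518  -0.284  +2.024  -1.401
    275  0.6944   +1.106  -0.692  +3.041  -2.106


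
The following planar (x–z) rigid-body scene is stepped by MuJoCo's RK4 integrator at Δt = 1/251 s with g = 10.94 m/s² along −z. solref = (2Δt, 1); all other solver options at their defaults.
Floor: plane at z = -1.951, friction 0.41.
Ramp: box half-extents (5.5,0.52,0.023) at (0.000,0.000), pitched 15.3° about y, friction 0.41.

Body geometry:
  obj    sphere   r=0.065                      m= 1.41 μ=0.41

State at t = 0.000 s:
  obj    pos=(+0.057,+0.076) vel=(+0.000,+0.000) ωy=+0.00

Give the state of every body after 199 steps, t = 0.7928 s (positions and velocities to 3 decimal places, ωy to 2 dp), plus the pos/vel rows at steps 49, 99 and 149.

State at t = 0.7928 s:
  obj    pos=(+0.682,-0.095) vel=(+1.577,-0.431) ωy=+25.15

Key-timestep trajectory:
   step    t(s)  obj.x    obj.z    obj.vx   obj.vz 
     49  0.1952   +0.095  +0.065  +0.388  -0.106
     99  0.3944   +0.212  +0.033  +0.785  -0.215
    149  0.5936   +0.407  -0.020  +1.181  -0.323


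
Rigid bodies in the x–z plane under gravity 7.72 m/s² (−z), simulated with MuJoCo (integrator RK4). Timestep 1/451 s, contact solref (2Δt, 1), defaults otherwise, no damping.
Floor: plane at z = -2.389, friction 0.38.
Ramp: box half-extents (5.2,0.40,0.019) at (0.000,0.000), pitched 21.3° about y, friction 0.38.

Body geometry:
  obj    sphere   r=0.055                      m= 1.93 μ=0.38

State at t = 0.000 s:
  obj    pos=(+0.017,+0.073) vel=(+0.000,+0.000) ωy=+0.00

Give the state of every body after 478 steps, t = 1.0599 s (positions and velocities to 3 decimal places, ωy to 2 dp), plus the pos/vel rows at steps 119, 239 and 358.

State at t = 1.0599 s:
  obj    pos=(+1.065,-0.336) vel=(+1.978,-0.771) ωy=+38.60

Key-timestep trajectory:
   step    t(s)  obj.x    obj.z    obj.vx   obj.vz 
    119  0.2639   +0.082  +0.047  +0.492  -0.192
    239  0.5299   +0.279  -0.029  +0.989  -0.386
    358  0.7938   +0.605  -0.156  +1.481  -0.578
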